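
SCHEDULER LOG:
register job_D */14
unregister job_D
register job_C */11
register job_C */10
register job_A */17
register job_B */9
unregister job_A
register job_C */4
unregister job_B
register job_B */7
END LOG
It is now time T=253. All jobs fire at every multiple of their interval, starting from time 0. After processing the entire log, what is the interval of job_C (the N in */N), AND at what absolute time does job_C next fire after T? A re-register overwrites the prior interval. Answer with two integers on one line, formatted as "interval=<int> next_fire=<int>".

Op 1: register job_D */14 -> active={job_D:*/14}
Op 2: unregister job_D -> active={}
Op 3: register job_C */11 -> active={job_C:*/11}
Op 4: register job_C */10 -> active={job_C:*/10}
Op 5: register job_A */17 -> active={job_A:*/17, job_C:*/10}
Op 6: register job_B */9 -> active={job_A:*/17, job_B:*/9, job_C:*/10}
Op 7: unregister job_A -> active={job_B:*/9, job_C:*/10}
Op 8: register job_C */4 -> active={job_B:*/9, job_C:*/4}
Op 9: unregister job_B -> active={job_C:*/4}
Op 10: register job_B */7 -> active={job_B:*/7, job_C:*/4}
Final interval of job_C = 4
Next fire of job_C after T=253: (253//4+1)*4 = 256

Answer: interval=4 next_fire=256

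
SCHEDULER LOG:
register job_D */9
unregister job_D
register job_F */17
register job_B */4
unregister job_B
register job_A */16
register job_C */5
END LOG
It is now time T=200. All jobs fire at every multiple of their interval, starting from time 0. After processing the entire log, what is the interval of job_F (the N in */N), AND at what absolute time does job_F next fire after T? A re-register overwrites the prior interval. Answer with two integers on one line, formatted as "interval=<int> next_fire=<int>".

Answer: interval=17 next_fire=204

Derivation:
Op 1: register job_D */9 -> active={job_D:*/9}
Op 2: unregister job_D -> active={}
Op 3: register job_F */17 -> active={job_F:*/17}
Op 4: register job_B */4 -> active={job_B:*/4, job_F:*/17}
Op 5: unregister job_B -> active={job_F:*/17}
Op 6: register job_A */16 -> active={job_A:*/16, job_F:*/17}
Op 7: register job_C */5 -> active={job_A:*/16, job_C:*/5, job_F:*/17}
Final interval of job_F = 17
Next fire of job_F after T=200: (200//17+1)*17 = 204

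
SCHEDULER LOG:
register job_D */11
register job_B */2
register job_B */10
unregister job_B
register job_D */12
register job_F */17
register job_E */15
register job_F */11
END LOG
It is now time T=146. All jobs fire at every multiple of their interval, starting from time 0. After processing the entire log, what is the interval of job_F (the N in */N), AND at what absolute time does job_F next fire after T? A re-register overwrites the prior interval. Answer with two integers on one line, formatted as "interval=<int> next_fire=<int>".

Op 1: register job_D */11 -> active={job_D:*/11}
Op 2: register job_B */2 -> active={job_B:*/2, job_D:*/11}
Op 3: register job_B */10 -> active={job_B:*/10, job_D:*/11}
Op 4: unregister job_B -> active={job_D:*/11}
Op 5: register job_D */12 -> active={job_D:*/12}
Op 6: register job_F */17 -> active={job_D:*/12, job_F:*/17}
Op 7: register job_E */15 -> active={job_D:*/12, job_E:*/15, job_F:*/17}
Op 8: register job_F */11 -> active={job_D:*/12, job_E:*/15, job_F:*/11}
Final interval of job_F = 11
Next fire of job_F after T=146: (146//11+1)*11 = 154

Answer: interval=11 next_fire=154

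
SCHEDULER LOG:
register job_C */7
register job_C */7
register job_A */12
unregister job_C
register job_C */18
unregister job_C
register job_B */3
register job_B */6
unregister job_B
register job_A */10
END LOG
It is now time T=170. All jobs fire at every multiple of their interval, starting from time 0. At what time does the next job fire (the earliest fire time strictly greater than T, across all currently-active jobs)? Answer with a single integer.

Op 1: register job_C */7 -> active={job_C:*/7}
Op 2: register job_C */7 -> active={job_C:*/7}
Op 3: register job_A */12 -> active={job_A:*/12, job_C:*/7}
Op 4: unregister job_C -> active={job_A:*/12}
Op 5: register job_C */18 -> active={job_A:*/12, job_C:*/18}
Op 6: unregister job_C -> active={job_A:*/12}
Op 7: register job_B */3 -> active={job_A:*/12, job_B:*/3}
Op 8: register job_B */6 -> active={job_A:*/12, job_B:*/6}
Op 9: unregister job_B -> active={job_A:*/12}
Op 10: register job_A */10 -> active={job_A:*/10}
  job_A: interval 10, next fire after T=170 is 180
Earliest fire time = 180 (job job_A)

Answer: 180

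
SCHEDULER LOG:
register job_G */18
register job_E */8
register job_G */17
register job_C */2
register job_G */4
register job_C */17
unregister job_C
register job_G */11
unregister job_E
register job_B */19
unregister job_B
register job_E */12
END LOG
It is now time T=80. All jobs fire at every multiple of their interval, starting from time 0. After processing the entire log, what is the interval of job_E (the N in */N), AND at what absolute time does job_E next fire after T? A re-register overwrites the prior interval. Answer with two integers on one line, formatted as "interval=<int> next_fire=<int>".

Op 1: register job_G */18 -> active={job_G:*/18}
Op 2: register job_E */8 -> active={job_E:*/8, job_G:*/18}
Op 3: register job_G */17 -> active={job_E:*/8, job_G:*/17}
Op 4: register job_C */2 -> active={job_C:*/2, job_E:*/8, job_G:*/17}
Op 5: register job_G */4 -> active={job_C:*/2, job_E:*/8, job_G:*/4}
Op 6: register job_C */17 -> active={job_C:*/17, job_E:*/8, job_G:*/4}
Op 7: unregister job_C -> active={job_E:*/8, job_G:*/4}
Op 8: register job_G */11 -> active={job_E:*/8, job_G:*/11}
Op 9: unregister job_E -> active={job_G:*/11}
Op 10: register job_B */19 -> active={job_B:*/19, job_G:*/11}
Op 11: unregister job_B -> active={job_G:*/11}
Op 12: register job_E */12 -> active={job_E:*/12, job_G:*/11}
Final interval of job_E = 12
Next fire of job_E after T=80: (80//12+1)*12 = 84

Answer: interval=12 next_fire=84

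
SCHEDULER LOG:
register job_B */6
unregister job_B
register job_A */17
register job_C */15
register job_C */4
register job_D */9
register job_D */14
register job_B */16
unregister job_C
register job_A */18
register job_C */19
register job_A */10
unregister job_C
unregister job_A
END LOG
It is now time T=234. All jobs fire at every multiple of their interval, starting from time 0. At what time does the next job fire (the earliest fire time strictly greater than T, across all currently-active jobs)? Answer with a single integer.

Op 1: register job_B */6 -> active={job_B:*/6}
Op 2: unregister job_B -> active={}
Op 3: register job_A */17 -> active={job_A:*/17}
Op 4: register job_C */15 -> active={job_A:*/17, job_C:*/15}
Op 5: register job_C */4 -> active={job_A:*/17, job_C:*/4}
Op 6: register job_D */9 -> active={job_A:*/17, job_C:*/4, job_D:*/9}
Op 7: register job_D */14 -> active={job_A:*/17, job_C:*/4, job_D:*/14}
Op 8: register job_B */16 -> active={job_A:*/17, job_B:*/16, job_C:*/4, job_D:*/14}
Op 9: unregister job_C -> active={job_A:*/17, job_B:*/16, job_D:*/14}
Op 10: register job_A */18 -> active={job_A:*/18, job_B:*/16, job_D:*/14}
Op 11: register job_C */19 -> active={job_A:*/18, job_B:*/16, job_C:*/19, job_D:*/14}
Op 12: register job_A */10 -> active={job_A:*/10, job_B:*/16, job_C:*/19, job_D:*/14}
Op 13: unregister job_C -> active={job_A:*/10, job_B:*/16, job_D:*/14}
Op 14: unregister job_A -> active={job_B:*/16, job_D:*/14}
  job_B: interval 16, next fire after T=234 is 240
  job_D: interval 14, next fire after T=234 is 238
Earliest fire time = 238 (job job_D)

Answer: 238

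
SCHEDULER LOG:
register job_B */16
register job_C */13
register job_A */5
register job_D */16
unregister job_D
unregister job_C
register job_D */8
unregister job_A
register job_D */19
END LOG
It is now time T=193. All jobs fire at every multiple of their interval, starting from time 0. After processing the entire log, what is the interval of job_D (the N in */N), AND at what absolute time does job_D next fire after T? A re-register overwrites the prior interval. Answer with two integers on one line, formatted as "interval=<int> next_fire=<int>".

Op 1: register job_B */16 -> active={job_B:*/16}
Op 2: register job_C */13 -> active={job_B:*/16, job_C:*/13}
Op 3: register job_A */5 -> active={job_A:*/5, job_B:*/16, job_C:*/13}
Op 4: register job_D */16 -> active={job_A:*/5, job_B:*/16, job_C:*/13, job_D:*/16}
Op 5: unregister job_D -> active={job_A:*/5, job_B:*/16, job_C:*/13}
Op 6: unregister job_C -> active={job_A:*/5, job_B:*/16}
Op 7: register job_D */8 -> active={job_A:*/5, job_B:*/16, job_D:*/8}
Op 8: unregister job_A -> active={job_B:*/16, job_D:*/8}
Op 9: register job_D */19 -> active={job_B:*/16, job_D:*/19}
Final interval of job_D = 19
Next fire of job_D after T=193: (193//19+1)*19 = 209

Answer: interval=19 next_fire=209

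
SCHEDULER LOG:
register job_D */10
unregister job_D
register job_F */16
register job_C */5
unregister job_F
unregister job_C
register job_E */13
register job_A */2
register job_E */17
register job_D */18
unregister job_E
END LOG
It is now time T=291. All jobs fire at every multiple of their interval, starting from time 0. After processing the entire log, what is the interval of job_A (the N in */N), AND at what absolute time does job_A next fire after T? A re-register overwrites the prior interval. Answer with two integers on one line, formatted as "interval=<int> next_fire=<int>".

Op 1: register job_D */10 -> active={job_D:*/10}
Op 2: unregister job_D -> active={}
Op 3: register job_F */16 -> active={job_F:*/16}
Op 4: register job_C */5 -> active={job_C:*/5, job_F:*/16}
Op 5: unregister job_F -> active={job_C:*/5}
Op 6: unregister job_C -> active={}
Op 7: register job_E */13 -> active={job_E:*/13}
Op 8: register job_A */2 -> active={job_A:*/2, job_E:*/13}
Op 9: register job_E */17 -> active={job_A:*/2, job_E:*/17}
Op 10: register job_D */18 -> active={job_A:*/2, job_D:*/18, job_E:*/17}
Op 11: unregister job_E -> active={job_A:*/2, job_D:*/18}
Final interval of job_A = 2
Next fire of job_A after T=291: (291//2+1)*2 = 292

Answer: interval=2 next_fire=292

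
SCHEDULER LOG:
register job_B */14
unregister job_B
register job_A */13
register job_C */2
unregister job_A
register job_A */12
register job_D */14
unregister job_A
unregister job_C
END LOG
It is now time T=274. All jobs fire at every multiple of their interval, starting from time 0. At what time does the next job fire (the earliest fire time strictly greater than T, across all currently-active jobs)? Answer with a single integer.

Answer: 280

Derivation:
Op 1: register job_B */14 -> active={job_B:*/14}
Op 2: unregister job_B -> active={}
Op 3: register job_A */13 -> active={job_A:*/13}
Op 4: register job_C */2 -> active={job_A:*/13, job_C:*/2}
Op 5: unregister job_A -> active={job_C:*/2}
Op 6: register job_A */12 -> active={job_A:*/12, job_C:*/2}
Op 7: register job_D */14 -> active={job_A:*/12, job_C:*/2, job_D:*/14}
Op 8: unregister job_A -> active={job_C:*/2, job_D:*/14}
Op 9: unregister job_C -> active={job_D:*/14}
  job_D: interval 14, next fire after T=274 is 280
Earliest fire time = 280 (job job_D)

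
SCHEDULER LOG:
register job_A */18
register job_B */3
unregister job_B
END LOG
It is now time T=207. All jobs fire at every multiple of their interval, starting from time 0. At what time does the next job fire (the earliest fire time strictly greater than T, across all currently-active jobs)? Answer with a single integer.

Op 1: register job_A */18 -> active={job_A:*/18}
Op 2: register job_B */3 -> active={job_A:*/18, job_B:*/3}
Op 3: unregister job_B -> active={job_A:*/18}
  job_A: interval 18, next fire after T=207 is 216
Earliest fire time = 216 (job job_A)

Answer: 216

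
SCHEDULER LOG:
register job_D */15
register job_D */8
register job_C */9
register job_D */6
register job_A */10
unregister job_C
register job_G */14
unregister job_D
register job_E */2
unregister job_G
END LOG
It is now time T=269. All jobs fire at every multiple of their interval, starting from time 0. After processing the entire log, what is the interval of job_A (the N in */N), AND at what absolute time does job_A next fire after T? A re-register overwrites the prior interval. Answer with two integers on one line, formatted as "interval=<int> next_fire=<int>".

Op 1: register job_D */15 -> active={job_D:*/15}
Op 2: register job_D */8 -> active={job_D:*/8}
Op 3: register job_C */9 -> active={job_C:*/9, job_D:*/8}
Op 4: register job_D */6 -> active={job_C:*/9, job_D:*/6}
Op 5: register job_A */10 -> active={job_A:*/10, job_C:*/9, job_D:*/6}
Op 6: unregister job_C -> active={job_A:*/10, job_D:*/6}
Op 7: register job_G */14 -> active={job_A:*/10, job_D:*/6, job_G:*/14}
Op 8: unregister job_D -> active={job_A:*/10, job_G:*/14}
Op 9: register job_E */2 -> active={job_A:*/10, job_E:*/2, job_G:*/14}
Op 10: unregister job_G -> active={job_A:*/10, job_E:*/2}
Final interval of job_A = 10
Next fire of job_A after T=269: (269//10+1)*10 = 270

Answer: interval=10 next_fire=270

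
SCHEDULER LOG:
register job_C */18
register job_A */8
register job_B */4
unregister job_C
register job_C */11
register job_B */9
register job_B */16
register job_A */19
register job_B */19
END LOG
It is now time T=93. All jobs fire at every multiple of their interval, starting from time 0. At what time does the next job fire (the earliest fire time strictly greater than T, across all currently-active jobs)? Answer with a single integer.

Answer: 95

Derivation:
Op 1: register job_C */18 -> active={job_C:*/18}
Op 2: register job_A */8 -> active={job_A:*/8, job_C:*/18}
Op 3: register job_B */4 -> active={job_A:*/8, job_B:*/4, job_C:*/18}
Op 4: unregister job_C -> active={job_A:*/8, job_B:*/4}
Op 5: register job_C */11 -> active={job_A:*/8, job_B:*/4, job_C:*/11}
Op 6: register job_B */9 -> active={job_A:*/8, job_B:*/9, job_C:*/11}
Op 7: register job_B */16 -> active={job_A:*/8, job_B:*/16, job_C:*/11}
Op 8: register job_A */19 -> active={job_A:*/19, job_B:*/16, job_C:*/11}
Op 9: register job_B */19 -> active={job_A:*/19, job_B:*/19, job_C:*/11}
  job_A: interval 19, next fire after T=93 is 95
  job_B: interval 19, next fire after T=93 is 95
  job_C: interval 11, next fire after T=93 is 99
Earliest fire time = 95 (job job_A)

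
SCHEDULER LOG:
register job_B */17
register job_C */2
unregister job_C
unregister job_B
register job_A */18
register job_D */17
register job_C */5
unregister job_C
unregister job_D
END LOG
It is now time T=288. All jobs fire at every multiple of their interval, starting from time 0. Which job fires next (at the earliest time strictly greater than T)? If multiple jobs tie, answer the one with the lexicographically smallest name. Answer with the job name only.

Answer: job_A

Derivation:
Op 1: register job_B */17 -> active={job_B:*/17}
Op 2: register job_C */2 -> active={job_B:*/17, job_C:*/2}
Op 3: unregister job_C -> active={job_B:*/17}
Op 4: unregister job_B -> active={}
Op 5: register job_A */18 -> active={job_A:*/18}
Op 6: register job_D */17 -> active={job_A:*/18, job_D:*/17}
Op 7: register job_C */5 -> active={job_A:*/18, job_C:*/5, job_D:*/17}
Op 8: unregister job_C -> active={job_A:*/18, job_D:*/17}
Op 9: unregister job_D -> active={job_A:*/18}
  job_A: interval 18, next fire after T=288 is 306
Earliest = 306, winner (lex tiebreak) = job_A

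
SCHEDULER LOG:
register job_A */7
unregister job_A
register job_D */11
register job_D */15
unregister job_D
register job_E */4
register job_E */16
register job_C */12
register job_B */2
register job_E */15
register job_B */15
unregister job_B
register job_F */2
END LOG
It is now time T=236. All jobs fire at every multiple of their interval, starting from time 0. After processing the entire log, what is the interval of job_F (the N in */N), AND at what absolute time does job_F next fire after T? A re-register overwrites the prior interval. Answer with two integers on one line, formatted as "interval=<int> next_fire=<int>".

Answer: interval=2 next_fire=238

Derivation:
Op 1: register job_A */7 -> active={job_A:*/7}
Op 2: unregister job_A -> active={}
Op 3: register job_D */11 -> active={job_D:*/11}
Op 4: register job_D */15 -> active={job_D:*/15}
Op 5: unregister job_D -> active={}
Op 6: register job_E */4 -> active={job_E:*/4}
Op 7: register job_E */16 -> active={job_E:*/16}
Op 8: register job_C */12 -> active={job_C:*/12, job_E:*/16}
Op 9: register job_B */2 -> active={job_B:*/2, job_C:*/12, job_E:*/16}
Op 10: register job_E */15 -> active={job_B:*/2, job_C:*/12, job_E:*/15}
Op 11: register job_B */15 -> active={job_B:*/15, job_C:*/12, job_E:*/15}
Op 12: unregister job_B -> active={job_C:*/12, job_E:*/15}
Op 13: register job_F */2 -> active={job_C:*/12, job_E:*/15, job_F:*/2}
Final interval of job_F = 2
Next fire of job_F after T=236: (236//2+1)*2 = 238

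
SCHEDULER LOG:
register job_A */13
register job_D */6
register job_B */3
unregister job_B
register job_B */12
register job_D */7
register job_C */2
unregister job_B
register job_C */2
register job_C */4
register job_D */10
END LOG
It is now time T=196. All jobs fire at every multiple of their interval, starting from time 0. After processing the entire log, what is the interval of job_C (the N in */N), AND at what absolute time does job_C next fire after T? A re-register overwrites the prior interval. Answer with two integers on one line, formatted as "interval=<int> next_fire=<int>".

Op 1: register job_A */13 -> active={job_A:*/13}
Op 2: register job_D */6 -> active={job_A:*/13, job_D:*/6}
Op 3: register job_B */3 -> active={job_A:*/13, job_B:*/3, job_D:*/6}
Op 4: unregister job_B -> active={job_A:*/13, job_D:*/6}
Op 5: register job_B */12 -> active={job_A:*/13, job_B:*/12, job_D:*/6}
Op 6: register job_D */7 -> active={job_A:*/13, job_B:*/12, job_D:*/7}
Op 7: register job_C */2 -> active={job_A:*/13, job_B:*/12, job_C:*/2, job_D:*/7}
Op 8: unregister job_B -> active={job_A:*/13, job_C:*/2, job_D:*/7}
Op 9: register job_C */2 -> active={job_A:*/13, job_C:*/2, job_D:*/7}
Op 10: register job_C */4 -> active={job_A:*/13, job_C:*/4, job_D:*/7}
Op 11: register job_D */10 -> active={job_A:*/13, job_C:*/4, job_D:*/10}
Final interval of job_C = 4
Next fire of job_C after T=196: (196//4+1)*4 = 200

Answer: interval=4 next_fire=200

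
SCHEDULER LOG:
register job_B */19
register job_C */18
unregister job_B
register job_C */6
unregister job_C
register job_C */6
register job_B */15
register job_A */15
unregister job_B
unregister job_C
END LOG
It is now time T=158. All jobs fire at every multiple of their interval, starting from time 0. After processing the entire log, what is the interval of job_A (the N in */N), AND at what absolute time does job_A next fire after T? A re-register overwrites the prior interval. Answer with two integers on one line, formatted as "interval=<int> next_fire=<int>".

Answer: interval=15 next_fire=165

Derivation:
Op 1: register job_B */19 -> active={job_B:*/19}
Op 2: register job_C */18 -> active={job_B:*/19, job_C:*/18}
Op 3: unregister job_B -> active={job_C:*/18}
Op 4: register job_C */6 -> active={job_C:*/6}
Op 5: unregister job_C -> active={}
Op 6: register job_C */6 -> active={job_C:*/6}
Op 7: register job_B */15 -> active={job_B:*/15, job_C:*/6}
Op 8: register job_A */15 -> active={job_A:*/15, job_B:*/15, job_C:*/6}
Op 9: unregister job_B -> active={job_A:*/15, job_C:*/6}
Op 10: unregister job_C -> active={job_A:*/15}
Final interval of job_A = 15
Next fire of job_A after T=158: (158//15+1)*15 = 165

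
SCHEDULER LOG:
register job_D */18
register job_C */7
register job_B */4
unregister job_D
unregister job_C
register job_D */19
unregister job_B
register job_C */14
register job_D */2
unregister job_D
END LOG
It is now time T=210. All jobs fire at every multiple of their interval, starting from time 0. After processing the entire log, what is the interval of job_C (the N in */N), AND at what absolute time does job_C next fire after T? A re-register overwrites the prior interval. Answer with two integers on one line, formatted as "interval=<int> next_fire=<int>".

Answer: interval=14 next_fire=224

Derivation:
Op 1: register job_D */18 -> active={job_D:*/18}
Op 2: register job_C */7 -> active={job_C:*/7, job_D:*/18}
Op 3: register job_B */4 -> active={job_B:*/4, job_C:*/7, job_D:*/18}
Op 4: unregister job_D -> active={job_B:*/4, job_C:*/7}
Op 5: unregister job_C -> active={job_B:*/4}
Op 6: register job_D */19 -> active={job_B:*/4, job_D:*/19}
Op 7: unregister job_B -> active={job_D:*/19}
Op 8: register job_C */14 -> active={job_C:*/14, job_D:*/19}
Op 9: register job_D */2 -> active={job_C:*/14, job_D:*/2}
Op 10: unregister job_D -> active={job_C:*/14}
Final interval of job_C = 14
Next fire of job_C after T=210: (210//14+1)*14 = 224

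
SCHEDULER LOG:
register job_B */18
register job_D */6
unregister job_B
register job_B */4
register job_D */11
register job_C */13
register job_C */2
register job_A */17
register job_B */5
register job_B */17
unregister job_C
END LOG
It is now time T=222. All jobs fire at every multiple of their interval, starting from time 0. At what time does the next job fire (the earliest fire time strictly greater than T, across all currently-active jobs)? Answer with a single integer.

Op 1: register job_B */18 -> active={job_B:*/18}
Op 2: register job_D */6 -> active={job_B:*/18, job_D:*/6}
Op 3: unregister job_B -> active={job_D:*/6}
Op 4: register job_B */4 -> active={job_B:*/4, job_D:*/6}
Op 5: register job_D */11 -> active={job_B:*/4, job_D:*/11}
Op 6: register job_C */13 -> active={job_B:*/4, job_C:*/13, job_D:*/11}
Op 7: register job_C */2 -> active={job_B:*/4, job_C:*/2, job_D:*/11}
Op 8: register job_A */17 -> active={job_A:*/17, job_B:*/4, job_C:*/2, job_D:*/11}
Op 9: register job_B */5 -> active={job_A:*/17, job_B:*/5, job_C:*/2, job_D:*/11}
Op 10: register job_B */17 -> active={job_A:*/17, job_B:*/17, job_C:*/2, job_D:*/11}
Op 11: unregister job_C -> active={job_A:*/17, job_B:*/17, job_D:*/11}
  job_A: interval 17, next fire after T=222 is 238
  job_B: interval 17, next fire after T=222 is 238
  job_D: interval 11, next fire after T=222 is 231
Earliest fire time = 231 (job job_D)

Answer: 231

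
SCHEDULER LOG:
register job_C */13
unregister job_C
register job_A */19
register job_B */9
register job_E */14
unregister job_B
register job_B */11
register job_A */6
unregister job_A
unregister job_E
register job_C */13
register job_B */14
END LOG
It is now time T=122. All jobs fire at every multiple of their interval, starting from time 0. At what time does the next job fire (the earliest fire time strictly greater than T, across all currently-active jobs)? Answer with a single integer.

Op 1: register job_C */13 -> active={job_C:*/13}
Op 2: unregister job_C -> active={}
Op 3: register job_A */19 -> active={job_A:*/19}
Op 4: register job_B */9 -> active={job_A:*/19, job_B:*/9}
Op 5: register job_E */14 -> active={job_A:*/19, job_B:*/9, job_E:*/14}
Op 6: unregister job_B -> active={job_A:*/19, job_E:*/14}
Op 7: register job_B */11 -> active={job_A:*/19, job_B:*/11, job_E:*/14}
Op 8: register job_A */6 -> active={job_A:*/6, job_B:*/11, job_E:*/14}
Op 9: unregister job_A -> active={job_B:*/11, job_E:*/14}
Op 10: unregister job_E -> active={job_B:*/11}
Op 11: register job_C */13 -> active={job_B:*/11, job_C:*/13}
Op 12: register job_B */14 -> active={job_B:*/14, job_C:*/13}
  job_B: interval 14, next fire after T=122 is 126
  job_C: interval 13, next fire after T=122 is 130
Earliest fire time = 126 (job job_B)

Answer: 126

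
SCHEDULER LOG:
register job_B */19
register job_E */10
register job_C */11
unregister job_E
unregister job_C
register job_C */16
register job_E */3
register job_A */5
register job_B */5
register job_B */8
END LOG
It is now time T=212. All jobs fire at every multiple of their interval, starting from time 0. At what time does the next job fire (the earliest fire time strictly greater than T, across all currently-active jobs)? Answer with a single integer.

Op 1: register job_B */19 -> active={job_B:*/19}
Op 2: register job_E */10 -> active={job_B:*/19, job_E:*/10}
Op 3: register job_C */11 -> active={job_B:*/19, job_C:*/11, job_E:*/10}
Op 4: unregister job_E -> active={job_B:*/19, job_C:*/11}
Op 5: unregister job_C -> active={job_B:*/19}
Op 6: register job_C */16 -> active={job_B:*/19, job_C:*/16}
Op 7: register job_E */3 -> active={job_B:*/19, job_C:*/16, job_E:*/3}
Op 8: register job_A */5 -> active={job_A:*/5, job_B:*/19, job_C:*/16, job_E:*/3}
Op 9: register job_B */5 -> active={job_A:*/5, job_B:*/5, job_C:*/16, job_E:*/3}
Op 10: register job_B */8 -> active={job_A:*/5, job_B:*/8, job_C:*/16, job_E:*/3}
  job_A: interval 5, next fire after T=212 is 215
  job_B: interval 8, next fire after T=212 is 216
  job_C: interval 16, next fire after T=212 is 224
  job_E: interval 3, next fire after T=212 is 213
Earliest fire time = 213 (job job_E)

Answer: 213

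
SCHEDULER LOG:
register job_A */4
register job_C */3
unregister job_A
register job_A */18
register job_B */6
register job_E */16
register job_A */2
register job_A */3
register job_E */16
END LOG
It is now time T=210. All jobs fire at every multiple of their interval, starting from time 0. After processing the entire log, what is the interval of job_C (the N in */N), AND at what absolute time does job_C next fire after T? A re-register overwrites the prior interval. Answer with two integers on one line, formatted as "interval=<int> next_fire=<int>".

Answer: interval=3 next_fire=213

Derivation:
Op 1: register job_A */4 -> active={job_A:*/4}
Op 2: register job_C */3 -> active={job_A:*/4, job_C:*/3}
Op 3: unregister job_A -> active={job_C:*/3}
Op 4: register job_A */18 -> active={job_A:*/18, job_C:*/3}
Op 5: register job_B */6 -> active={job_A:*/18, job_B:*/6, job_C:*/3}
Op 6: register job_E */16 -> active={job_A:*/18, job_B:*/6, job_C:*/3, job_E:*/16}
Op 7: register job_A */2 -> active={job_A:*/2, job_B:*/6, job_C:*/3, job_E:*/16}
Op 8: register job_A */3 -> active={job_A:*/3, job_B:*/6, job_C:*/3, job_E:*/16}
Op 9: register job_E */16 -> active={job_A:*/3, job_B:*/6, job_C:*/3, job_E:*/16}
Final interval of job_C = 3
Next fire of job_C after T=210: (210//3+1)*3 = 213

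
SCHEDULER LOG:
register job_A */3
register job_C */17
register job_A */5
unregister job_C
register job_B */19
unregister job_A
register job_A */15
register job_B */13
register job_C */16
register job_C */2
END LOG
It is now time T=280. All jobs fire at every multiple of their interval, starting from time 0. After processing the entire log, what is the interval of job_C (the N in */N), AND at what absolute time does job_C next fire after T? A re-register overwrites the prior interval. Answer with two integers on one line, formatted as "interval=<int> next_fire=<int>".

Answer: interval=2 next_fire=282

Derivation:
Op 1: register job_A */3 -> active={job_A:*/3}
Op 2: register job_C */17 -> active={job_A:*/3, job_C:*/17}
Op 3: register job_A */5 -> active={job_A:*/5, job_C:*/17}
Op 4: unregister job_C -> active={job_A:*/5}
Op 5: register job_B */19 -> active={job_A:*/5, job_B:*/19}
Op 6: unregister job_A -> active={job_B:*/19}
Op 7: register job_A */15 -> active={job_A:*/15, job_B:*/19}
Op 8: register job_B */13 -> active={job_A:*/15, job_B:*/13}
Op 9: register job_C */16 -> active={job_A:*/15, job_B:*/13, job_C:*/16}
Op 10: register job_C */2 -> active={job_A:*/15, job_B:*/13, job_C:*/2}
Final interval of job_C = 2
Next fire of job_C after T=280: (280//2+1)*2 = 282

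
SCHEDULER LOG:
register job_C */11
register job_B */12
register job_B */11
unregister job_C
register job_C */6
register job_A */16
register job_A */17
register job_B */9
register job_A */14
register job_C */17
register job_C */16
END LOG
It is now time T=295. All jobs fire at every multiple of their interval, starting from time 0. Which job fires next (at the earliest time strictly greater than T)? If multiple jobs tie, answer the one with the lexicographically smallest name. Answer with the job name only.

Op 1: register job_C */11 -> active={job_C:*/11}
Op 2: register job_B */12 -> active={job_B:*/12, job_C:*/11}
Op 3: register job_B */11 -> active={job_B:*/11, job_C:*/11}
Op 4: unregister job_C -> active={job_B:*/11}
Op 5: register job_C */6 -> active={job_B:*/11, job_C:*/6}
Op 6: register job_A */16 -> active={job_A:*/16, job_B:*/11, job_C:*/6}
Op 7: register job_A */17 -> active={job_A:*/17, job_B:*/11, job_C:*/6}
Op 8: register job_B */9 -> active={job_A:*/17, job_B:*/9, job_C:*/6}
Op 9: register job_A */14 -> active={job_A:*/14, job_B:*/9, job_C:*/6}
Op 10: register job_C */17 -> active={job_A:*/14, job_B:*/9, job_C:*/17}
Op 11: register job_C */16 -> active={job_A:*/14, job_B:*/9, job_C:*/16}
  job_A: interval 14, next fire after T=295 is 308
  job_B: interval 9, next fire after T=295 is 297
  job_C: interval 16, next fire after T=295 is 304
Earliest = 297, winner (lex tiebreak) = job_B

Answer: job_B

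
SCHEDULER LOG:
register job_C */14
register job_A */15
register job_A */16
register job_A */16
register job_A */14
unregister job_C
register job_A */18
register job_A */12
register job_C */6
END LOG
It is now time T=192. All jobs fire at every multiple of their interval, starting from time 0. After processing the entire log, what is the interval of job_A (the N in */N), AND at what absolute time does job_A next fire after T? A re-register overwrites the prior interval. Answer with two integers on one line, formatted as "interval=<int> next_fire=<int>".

Answer: interval=12 next_fire=204

Derivation:
Op 1: register job_C */14 -> active={job_C:*/14}
Op 2: register job_A */15 -> active={job_A:*/15, job_C:*/14}
Op 3: register job_A */16 -> active={job_A:*/16, job_C:*/14}
Op 4: register job_A */16 -> active={job_A:*/16, job_C:*/14}
Op 5: register job_A */14 -> active={job_A:*/14, job_C:*/14}
Op 6: unregister job_C -> active={job_A:*/14}
Op 7: register job_A */18 -> active={job_A:*/18}
Op 8: register job_A */12 -> active={job_A:*/12}
Op 9: register job_C */6 -> active={job_A:*/12, job_C:*/6}
Final interval of job_A = 12
Next fire of job_A after T=192: (192//12+1)*12 = 204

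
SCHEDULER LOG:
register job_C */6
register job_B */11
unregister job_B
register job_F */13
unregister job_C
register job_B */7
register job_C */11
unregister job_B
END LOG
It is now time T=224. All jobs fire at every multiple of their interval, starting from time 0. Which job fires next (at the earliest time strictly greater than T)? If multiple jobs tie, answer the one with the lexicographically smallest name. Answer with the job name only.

Op 1: register job_C */6 -> active={job_C:*/6}
Op 2: register job_B */11 -> active={job_B:*/11, job_C:*/6}
Op 3: unregister job_B -> active={job_C:*/6}
Op 4: register job_F */13 -> active={job_C:*/6, job_F:*/13}
Op 5: unregister job_C -> active={job_F:*/13}
Op 6: register job_B */7 -> active={job_B:*/7, job_F:*/13}
Op 7: register job_C */11 -> active={job_B:*/7, job_C:*/11, job_F:*/13}
Op 8: unregister job_B -> active={job_C:*/11, job_F:*/13}
  job_C: interval 11, next fire after T=224 is 231
  job_F: interval 13, next fire after T=224 is 234
Earliest = 231, winner (lex tiebreak) = job_C

Answer: job_C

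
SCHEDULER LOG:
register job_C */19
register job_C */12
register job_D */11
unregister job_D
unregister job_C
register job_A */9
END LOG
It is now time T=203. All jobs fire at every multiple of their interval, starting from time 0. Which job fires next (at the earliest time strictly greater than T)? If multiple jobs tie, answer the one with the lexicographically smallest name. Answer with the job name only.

Answer: job_A

Derivation:
Op 1: register job_C */19 -> active={job_C:*/19}
Op 2: register job_C */12 -> active={job_C:*/12}
Op 3: register job_D */11 -> active={job_C:*/12, job_D:*/11}
Op 4: unregister job_D -> active={job_C:*/12}
Op 5: unregister job_C -> active={}
Op 6: register job_A */9 -> active={job_A:*/9}
  job_A: interval 9, next fire after T=203 is 207
Earliest = 207, winner (lex tiebreak) = job_A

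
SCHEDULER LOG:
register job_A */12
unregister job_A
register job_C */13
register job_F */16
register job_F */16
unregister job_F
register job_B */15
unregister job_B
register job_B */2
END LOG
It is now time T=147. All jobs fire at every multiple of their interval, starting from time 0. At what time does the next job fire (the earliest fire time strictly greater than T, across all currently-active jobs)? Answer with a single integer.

Answer: 148

Derivation:
Op 1: register job_A */12 -> active={job_A:*/12}
Op 2: unregister job_A -> active={}
Op 3: register job_C */13 -> active={job_C:*/13}
Op 4: register job_F */16 -> active={job_C:*/13, job_F:*/16}
Op 5: register job_F */16 -> active={job_C:*/13, job_F:*/16}
Op 6: unregister job_F -> active={job_C:*/13}
Op 7: register job_B */15 -> active={job_B:*/15, job_C:*/13}
Op 8: unregister job_B -> active={job_C:*/13}
Op 9: register job_B */2 -> active={job_B:*/2, job_C:*/13}
  job_B: interval 2, next fire after T=147 is 148
  job_C: interval 13, next fire after T=147 is 156
Earliest fire time = 148 (job job_B)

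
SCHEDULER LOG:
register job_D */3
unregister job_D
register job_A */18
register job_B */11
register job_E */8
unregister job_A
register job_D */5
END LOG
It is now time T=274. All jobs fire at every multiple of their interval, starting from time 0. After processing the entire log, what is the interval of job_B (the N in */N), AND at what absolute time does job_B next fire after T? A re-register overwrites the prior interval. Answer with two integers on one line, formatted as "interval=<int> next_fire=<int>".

Op 1: register job_D */3 -> active={job_D:*/3}
Op 2: unregister job_D -> active={}
Op 3: register job_A */18 -> active={job_A:*/18}
Op 4: register job_B */11 -> active={job_A:*/18, job_B:*/11}
Op 5: register job_E */8 -> active={job_A:*/18, job_B:*/11, job_E:*/8}
Op 6: unregister job_A -> active={job_B:*/11, job_E:*/8}
Op 7: register job_D */5 -> active={job_B:*/11, job_D:*/5, job_E:*/8}
Final interval of job_B = 11
Next fire of job_B after T=274: (274//11+1)*11 = 275

Answer: interval=11 next_fire=275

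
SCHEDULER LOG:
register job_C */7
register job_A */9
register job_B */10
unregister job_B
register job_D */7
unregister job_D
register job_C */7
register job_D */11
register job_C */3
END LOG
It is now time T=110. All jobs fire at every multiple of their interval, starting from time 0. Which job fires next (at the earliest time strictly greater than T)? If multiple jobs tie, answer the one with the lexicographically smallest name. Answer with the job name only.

Op 1: register job_C */7 -> active={job_C:*/7}
Op 2: register job_A */9 -> active={job_A:*/9, job_C:*/7}
Op 3: register job_B */10 -> active={job_A:*/9, job_B:*/10, job_C:*/7}
Op 4: unregister job_B -> active={job_A:*/9, job_C:*/7}
Op 5: register job_D */7 -> active={job_A:*/9, job_C:*/7, job_D:*/7}
Op 6: unregister job_D -> active={job_A:*/9, job_C:*/7}
Op 7: register job_C */7 -> active={job_A:*/9, job_C:*/7}
Op 8: register job_D */11 -> active={job_A:*/9, job_C:*/7, job_D:*/11}
Op 9: register job_C */3 -> active={job_A:*/9, job_C:*/3, job_D:*/11}
  job_A: interval 9, next fire after T=110 is 117
  job_C: interval 3, next fire after T=110 is 111
  job_D: interval 11, next fire after T=110 is 121
Earliest = 111, winner (lex tiebreak) = job_C

Answer: job_C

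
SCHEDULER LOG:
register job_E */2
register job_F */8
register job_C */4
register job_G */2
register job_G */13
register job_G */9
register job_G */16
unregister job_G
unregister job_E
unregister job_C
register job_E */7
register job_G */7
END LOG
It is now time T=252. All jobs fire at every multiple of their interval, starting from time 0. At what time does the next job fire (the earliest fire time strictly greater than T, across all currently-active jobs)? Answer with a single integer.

Answer: 256

Derivation:
Op 1: register job_E */2 -> active={job_E:*/2}
Op 2: register job_F */8 -> active={job_E:*/2, job_F:*/8}
Op 3: register job_C */4 -> active={job_C:*/4, job_E:*/2, job_F:*/8}
Op 4: register job_G */2 -> active={job_C:*/4, job_E:*/2, job_F:*/8, job_G:*/2}
Op 5: register job_G */13 -> active={job_C:*/4, job_E:*/2, job_F:*/8, job_G:*/13}
Op 6: register job_G */9 -> active={job_C:*/4, job_E:*/2, job_F:*/8, job_G:*/9}
Op 7: register job_G */16 -> active={job_C:*/4, job_E:*/2, job_F:*/8, job_G:*/16}
Op 8: unregister job_G -> active={job_C:*/4, job_E:*/2, job_F:*/8}
Op 9: unregister job_E -> active={job_C:*/4, job_F:*/8}
Op 10: unregister job_C -> active={job_F:*/8}
Op 11: register job_E */7 -> active={job_E:*/7, job_F:*/8}
Op 12: register job_G */7 -> active={job_E:*/7, job_F:*/8, job_G:*/7}
  job_E: interval 7, next fire after T=252 is 259
  job_F: interval 8, next fire after T=252 is 256
  job_G: interval 7, next fire after T=252 is 259
Earliest fire time = 256 (job job_F)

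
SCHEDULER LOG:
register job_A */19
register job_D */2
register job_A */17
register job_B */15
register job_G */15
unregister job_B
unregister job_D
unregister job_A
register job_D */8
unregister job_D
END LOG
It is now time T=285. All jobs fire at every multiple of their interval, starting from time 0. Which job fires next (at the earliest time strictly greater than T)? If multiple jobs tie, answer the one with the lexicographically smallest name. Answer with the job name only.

Answer: job_G

Derivation:
Op 1: register job_A */19 -> active={job_A:*/19}
Op 2: register job_D */2 -> active={job_A:*/19, job_D:*/2}
Op 3: register job_A */17 -> active={job_A:*/17, job_D:*/2}
Op 4: register job_B */15 -> active={job_A:*/17, job_B:*/15, job_D:*/2}
Op 5: register job_G */15 -> active={job_A:*/17, job_B:*/15, job_D:*/2, job_G:*/15}
Op 6: unregister job_B -> active={job_A:*/17, job_D:*/2, job_G:*/15}
Op 7: unregister job_D -> active={job_A:*/17, job_G:*/15}
Op 8: unregister job_A -> active={job_G:*/15}
Op 9: register job_D */8 -> active={job_D:*/8, job_G:*/15}
Op 10: unregister job_D -> active={job_G:*/15}
  job_G: interval 15, next fire after T=285 is 300
Earliest = 300, winner (lex tiebreak) = job_G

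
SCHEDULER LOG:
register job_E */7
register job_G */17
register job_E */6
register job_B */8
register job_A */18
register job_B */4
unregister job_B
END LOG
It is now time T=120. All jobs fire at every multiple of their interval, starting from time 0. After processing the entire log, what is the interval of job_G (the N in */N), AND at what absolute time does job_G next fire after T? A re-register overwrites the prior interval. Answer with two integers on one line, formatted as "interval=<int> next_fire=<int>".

Op 1: register job_E */7 -> active={job_E:*/7}
Op 2: register job_G */17 -> active={job_E:*/7, job_G:*/17}
Op 3: register job_E */6 -> active={job_E:*/6, job_G:*/17}
Op 4: register job_B */8 -> active={job_B:*/8, job_E:*/6, job_G:*/17}
Op 5: register job_A */18 -> active={job_A:*/18, job_B:*/8, job_E:*/6, job_G:*/17}
Op 6: register job_B */4 -> active={job_A:*/18, job_B:*/4, job_E:*/6, job_G:*/17}
Op 7: unregister job_B -> active={job_A:*/18, job_E:*/6, job_G:*/17}
Final interval of job_G = 17
Next fire of job_G after T=120: (120//17+1)*17 = 136

Answer: interval=17 next_fire=136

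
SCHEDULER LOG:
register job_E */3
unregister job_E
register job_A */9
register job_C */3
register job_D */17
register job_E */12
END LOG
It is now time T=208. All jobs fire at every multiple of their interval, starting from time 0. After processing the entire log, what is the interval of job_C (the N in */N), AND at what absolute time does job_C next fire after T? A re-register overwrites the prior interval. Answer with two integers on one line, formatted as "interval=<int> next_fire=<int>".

Answer: interval=3 next_fire=210

Derivation:
Op 1: register job_E */3 -> active={job_E:*/3}
Op 2: unregister job_E -> active={}
Op 3: register job_A */9 -> active={job_A:*/9}
Op 4: register job_C */3 -> active={job_A:*/9, job_C:*/3}
Op 5: register job_D */17 -> active={job_A:*/9, job_C:*/3, job_D:*/17}
Op 6: register job_E */12 -> active={job_A:*/9, job_C:*/3, job_D:*/17, job_E:*/12}
Final interval of job_C = 3
Next fire of job_C after T=208: (208//3+1)*3 = 210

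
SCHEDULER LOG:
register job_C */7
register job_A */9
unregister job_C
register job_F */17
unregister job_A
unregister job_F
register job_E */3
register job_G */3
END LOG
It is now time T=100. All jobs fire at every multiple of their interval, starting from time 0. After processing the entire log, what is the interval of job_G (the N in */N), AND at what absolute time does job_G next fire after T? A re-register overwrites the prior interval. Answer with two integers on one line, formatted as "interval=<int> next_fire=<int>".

Answer: interval=3 next_fire=102

Derivation:
Op 1: register job_C */7 -> active={job_C:*/7}
Op 2: register job_A */9 -> active={job_A:*/9, job_C:*/7}
Op 3: unregister job_C -> active={job_A:*/9}
Op 4: register job_F */17 -> active={job_A:*/9, job_F:*/17}
Op 5: unregister job_A -> active={job_F:*/17}
Op 6: unregister job_F -> active={}
Op 7: register job_E */3 -> active={job_E:*/3}
Op 8: register job_G */3 -> active={job_E:*/3, job_G:*/3}
Final interval of job_G = 3
Next fire of job_G after T=100: (100//3+1)*3 = 102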